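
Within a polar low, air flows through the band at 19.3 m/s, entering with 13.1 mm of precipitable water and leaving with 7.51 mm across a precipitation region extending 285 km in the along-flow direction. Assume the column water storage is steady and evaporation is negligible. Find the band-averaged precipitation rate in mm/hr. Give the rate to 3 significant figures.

Column moisture flux per unit crosswind length is F = V × PW.
Inflow: F_in = 19.3 × 13.1 = 252.83 mm·m/s
Outflow: F_out = 19.3 × 7.51 = 144.943 mm·m/s
Steady-state rate R = (F_in − F_out)/L = (252.83 − 144.943) / 285000 m = 3.786e-04 mm/s.
R = 3.786e-04 × 3600 = 1.36 mm/hr.

R ≈ 1.36 mm/hr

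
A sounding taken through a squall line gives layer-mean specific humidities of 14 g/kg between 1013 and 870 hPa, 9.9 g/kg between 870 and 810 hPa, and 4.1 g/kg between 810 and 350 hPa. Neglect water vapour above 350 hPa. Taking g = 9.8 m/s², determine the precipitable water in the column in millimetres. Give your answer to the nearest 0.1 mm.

PW ≈ 45.7 mm

Precipitable water is the column-integrated vapour mass per unit area: PW = (1/g) Σ q̄ Δp, with q in kg/kg and Δp in Pa (1 kg/m² of water = 1 mm).
Layer 1013–870 hPa: Δp = 143 hPa = 14300 Pa, q̄ = 0.014 kg/kg → 0.014 × 14300 / 9.8 = 20.43 mm
Layer 870–810 hPa: Δp = 60 hPa = 6000 Pa, q̄ = 0.0099 kg/kg → 0.0099 × 6000 / 9.8 = 6.06 mm
Layer 810–350 hPa: Δp = 460 hPa = 46000 Pa, q̄ = 0.0041 kg/kg → 0.0041 × 46000 / 9.8 = 19.24 mm
PW = 20.43 + 6.06 + 19.24 = 45.73 ≈ 45.7 mm.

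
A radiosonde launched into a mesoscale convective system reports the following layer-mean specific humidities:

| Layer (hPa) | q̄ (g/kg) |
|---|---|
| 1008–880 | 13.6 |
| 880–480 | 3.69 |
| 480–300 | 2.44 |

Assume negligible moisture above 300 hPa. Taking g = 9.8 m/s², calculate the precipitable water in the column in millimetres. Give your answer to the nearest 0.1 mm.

Precipitable water is the column-integrated vapour mass per unit area: PW = (1/g) Σ q̄ Δp, with q in kg/kg and Δp in Pa (1 kg/m² of water = 1 mm).
Layer 1008–880 hPa: Δp = 128 hPa = 12800 Pa, q̄ = 0.0136 kg/kg → 0.0136 × 12800 / 9.8 = 17.76 mm
Layer 880–480 hPa: Δp = 400 hPa = 40000 Pa, q̄ = 0.00369 kg/kg → 0.00369 × 40000 / 9.8 = 15.06 mm
Layer 480–300 hPa: Δp = 180 hPa = 18000 Pa, q̄ = 0.00244 kg/kg → 0.00244 × 18000 / 9.8 = 4.48 mm
PW = 17.76 + 15.06 + 4.48 = 37.30 ≈ 37.3 mm.

PW ≈ 37.3 mm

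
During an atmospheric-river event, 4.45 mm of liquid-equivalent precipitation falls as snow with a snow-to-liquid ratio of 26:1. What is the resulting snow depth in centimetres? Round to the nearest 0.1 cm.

Snow depth = liquid × ratio = 4.45 mm × 26 = 115.7 mm = 11.6 cm.

snow depth ≈ 11.6 cm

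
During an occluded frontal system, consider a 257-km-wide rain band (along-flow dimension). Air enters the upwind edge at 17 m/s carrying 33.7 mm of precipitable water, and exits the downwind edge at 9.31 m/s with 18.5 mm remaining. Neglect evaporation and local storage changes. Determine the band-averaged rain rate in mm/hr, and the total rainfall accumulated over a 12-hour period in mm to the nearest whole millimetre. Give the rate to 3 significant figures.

R ≈ 5.61 mm/hr; total ≈ 67 mm

Column moisture flux per unit crosswind length is F = V × PW.
Inflow: F_in = 17 × 33.7 = 572.9 mm·m/s
Outflow: F_out = 9.31 × 18.5 = 172.235 mm·m/s
Steady-state rate R = (F_in − F_out)/L = (572.9 − 172.235) / 257000 m = 1.559e-03 mm/s.
R = 1.559e-03 × 3600 = 5.61 mm/hr.
Over 12 h: total = 5.61 × 12 = 67.32 ≈ 67 mm.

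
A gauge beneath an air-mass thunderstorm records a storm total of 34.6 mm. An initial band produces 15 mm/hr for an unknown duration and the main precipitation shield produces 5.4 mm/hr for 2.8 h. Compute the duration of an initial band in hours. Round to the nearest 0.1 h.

duration ≈ 1.3 h

Known phases: 5.4 × 2.8 = 15.12 mm.
Remaining depth = 34.6 − 15.12 = 19.48 mm.
Duration = 19.48 / 15 = 1.3 h.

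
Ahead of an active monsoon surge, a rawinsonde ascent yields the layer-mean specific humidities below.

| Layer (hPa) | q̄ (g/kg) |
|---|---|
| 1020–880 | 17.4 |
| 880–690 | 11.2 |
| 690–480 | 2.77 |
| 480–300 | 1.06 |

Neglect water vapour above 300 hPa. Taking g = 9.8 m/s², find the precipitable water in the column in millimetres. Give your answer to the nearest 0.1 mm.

Precipitable water is the column-integrated vapour mass per unit area: PW = (1/g) Σ q̄ Δp, with q in kg/kg and Δp in Pa (1 kg/m² of water = 1 mm).
Layer 1020–880 hPa: Δp = 140 hPa = 14000 Pa, q̄ = 0.0174 kg/kg → 0.0174 × 14000 / 9.8 = 24.86 mm
Layer 880–690 hPa: Δp = 190 hPa = 19000 Pa, q̄ = 0.0112 kg/kg → 0.0112 × 19000 / 9.8 = 21.71 mm
Layer 690–480 hPa: Δp = 210 hPa = 21000 Pa, q̄ = 0.00277 kg/kg → 0.00277 × 21000 / 9.8 = 5.94 mm
Layer 480–300 hPa: Δp = 180 hPa = 18000 Pa, q̄ = 0.00106 kg/kg → 0.00106 × 18000 / 9.8 = 1.95 mm
PW = 24.86 + 21.71 + 5.94 + 1.95 = 54.46 ≈ 54.5 mm.

PW ≈ 54.5 mm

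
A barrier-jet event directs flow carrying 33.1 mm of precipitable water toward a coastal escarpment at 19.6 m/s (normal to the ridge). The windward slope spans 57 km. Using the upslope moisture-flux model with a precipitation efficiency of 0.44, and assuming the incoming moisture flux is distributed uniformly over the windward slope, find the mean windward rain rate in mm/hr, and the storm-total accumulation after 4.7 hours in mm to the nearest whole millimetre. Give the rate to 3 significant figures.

Incoming column moisture flux per unit ridge length: F = V × PW = 19.6 × 33.1 = 648.76 mm·m/s.
Spread over the 57 km slope with efficiency ε = 0.44: R = ε·F/W = 0.44 × 648.76 / 57000 m = 5.008e-03 mm/s.
R = 5.008e-03 × 3600 = 18.0 mm/hr.
Over 4.7 h: total = 18.0 × 4.7 = 84.6 ≈ 85 mm.

R ≈ 18.0 mm/hr; total ≈ 85 mm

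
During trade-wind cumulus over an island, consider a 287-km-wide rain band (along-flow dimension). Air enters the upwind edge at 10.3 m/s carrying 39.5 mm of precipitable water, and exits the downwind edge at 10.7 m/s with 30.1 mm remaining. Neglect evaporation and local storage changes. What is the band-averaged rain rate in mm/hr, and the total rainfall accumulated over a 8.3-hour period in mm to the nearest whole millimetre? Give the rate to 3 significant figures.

R ≈ 1.06 mm/hr; total ≈ 9 mm

Column moisture flux per unit crosswind length is F = V × PW.
Inflow: F_in = 10.3 × 39.5 = 406.85 mm·m/s
Outflow: F_out = 10.7 × 30.1 = 322.07 mm·m/s
Steady-state rate R = (F_in − F_out)/L = (406.85 − 322.07) / 287000 m = 2.954e-04 mm/s.
R = 2.954e-04 × 3600 = 1.06 mm/hr.
Over 8.3 h: total = 1.06 × 8.3 = 8.798 ≈ 9 mm.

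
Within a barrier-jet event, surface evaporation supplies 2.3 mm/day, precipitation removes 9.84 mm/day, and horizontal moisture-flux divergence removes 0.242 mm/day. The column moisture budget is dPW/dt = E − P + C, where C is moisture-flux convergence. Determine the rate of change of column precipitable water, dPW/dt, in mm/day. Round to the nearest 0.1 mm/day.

dPW/dt = E − P + C = 2.3 − 9.84 + (-0.242) = -7.8 mm/day.

dPW/dt ≈ -7.8 mm/day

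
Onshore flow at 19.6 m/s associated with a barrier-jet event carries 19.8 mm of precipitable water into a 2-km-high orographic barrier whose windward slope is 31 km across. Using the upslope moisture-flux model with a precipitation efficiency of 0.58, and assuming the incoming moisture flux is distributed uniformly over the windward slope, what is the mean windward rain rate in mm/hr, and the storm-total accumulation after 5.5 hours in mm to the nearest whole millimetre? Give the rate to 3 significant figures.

Incoming column moisture flux per unit ridge length: F = V × PW = 19.6 × 19.8 = 388.08 mm·m/s.
Spread over the 31 km slope with efficiency ε = 0.58: R = ε·F/W = 0.58 × 388.08 / 31000 m = 7.261e-03 mm/s.
R = 7.261e-03 × 3600 = 26.1 mm/hr.
Over 5.5 h: total = 26.1 × 5.5 = 143.55 ≈ 144 mm.

R ≈ 26.1 mm/hr; total ≈ 144 mm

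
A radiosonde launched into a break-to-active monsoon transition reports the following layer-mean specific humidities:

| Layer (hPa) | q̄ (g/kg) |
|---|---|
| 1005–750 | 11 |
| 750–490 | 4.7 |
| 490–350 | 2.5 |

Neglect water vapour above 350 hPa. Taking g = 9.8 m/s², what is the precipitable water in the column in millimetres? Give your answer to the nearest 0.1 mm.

Precipitable water is the column-integrated vapour mass per unit area: PW = (1/g) Σ q̄ Δp, with q in kg/kg and Δp in Pa (1 kg/m² of water = 1 mm).
Layer 1005–750 hPa: Δp = 255 hPa = 25500 Pa, q̄ = 0.011 kg/kg → 0.011 × 25500 / 9.8 = 28.62 mm
Layer 750–490 hPa: Δp = 260 hPa = 26000 Pa, q̄ = 0.0047 kg/kg → 0.0047 × 26000 / 9.8 = 12.47 mm
Layer 490–350 hPa: Δp = 140 hPa = 14000 Pa, q̄ = 0.0025 kg/kg → 0.0025 × 14000 / 9.8 = 3.57 mm
PW = 28.62 + 12.47 + 3.57 = 44.66 ≈ 44.7 mm.

PW ≈ 44.7 mm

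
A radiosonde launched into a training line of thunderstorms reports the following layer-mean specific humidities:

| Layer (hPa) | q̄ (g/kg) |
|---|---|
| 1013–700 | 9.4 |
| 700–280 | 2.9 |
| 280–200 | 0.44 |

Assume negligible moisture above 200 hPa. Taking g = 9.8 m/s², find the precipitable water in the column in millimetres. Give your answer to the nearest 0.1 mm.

Precipitable water is the column-integrated vapour mass per unit area: PW = (1/g) Σ q̄ Δp, with q in kg/kg and Δp in Pa (1 kg/m² of water = 1 mm).
Layer 1013–700 hPa: Δp = 313 hPa = 31300 Pa, q̄ = 0.0094 kg/kg → 0.0094 × 31300 / 9.8 = 30.02 mm
Layer 700–280 hPa: Δp = 420 hPa = 42000 Pa, q̄ = 0.0029 kg/kg → 0.0029 × 42000 / 9.8 = 12.43 mm
Layer 280–200 hPa: Δp = 80 hPa = 8000 Pa, q̄ = 0.00044 kg/kg → 0.00044 × 8000 / 9.8 = 0.36 mm
PW = 30.02 + 12.43 + 0.36 = 42.81 ≈ 42.8 mm.

PW ≈ 42.8 mm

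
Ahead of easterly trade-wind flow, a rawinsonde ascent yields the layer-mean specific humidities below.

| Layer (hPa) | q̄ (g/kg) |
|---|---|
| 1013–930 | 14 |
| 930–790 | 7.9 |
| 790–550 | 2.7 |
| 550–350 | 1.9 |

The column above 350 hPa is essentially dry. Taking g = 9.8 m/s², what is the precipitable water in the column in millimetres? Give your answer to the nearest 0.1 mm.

PW ≈ 33.6 mm

Precipitable water is the column-integrated vapour mass per unit area: PW = (1/g) Σ q̄ Δp, with q in kg/kg and Δp in Pa (1 kg/m² of water = 1 mm).
Layer 1013–930 hPa: Δp = 83 hPa = 8300 Pa, q̄ = 0.014 kg/kg → 0.014 × 8300 / 9.8 = 11.86 mm
Layer 930–790 hPa: Δp = 140 hPa = 14000 Pa, q̄ = 0.0079 kg/kg → 0.0079 × 14000 / 9.8 = 11.29 mm
Layer 790–550 hPa: Δp = 240 hPa = 24000 Pa, q̄ = 0.0027 kg/kg → 0.0027 × 24000 / 9.8 = 6.61 mm
Layer 550–350 hPa: Δp = 200 hPa = 20000 Pa, q̄ = 0.0019 kg/kg → 0.0019 × 20000 / 9.8 = 3.88 mm
PW = 11.86 + 11.29 + 6.61 + 3.88 = 33.64 ≈ 33.6 mm.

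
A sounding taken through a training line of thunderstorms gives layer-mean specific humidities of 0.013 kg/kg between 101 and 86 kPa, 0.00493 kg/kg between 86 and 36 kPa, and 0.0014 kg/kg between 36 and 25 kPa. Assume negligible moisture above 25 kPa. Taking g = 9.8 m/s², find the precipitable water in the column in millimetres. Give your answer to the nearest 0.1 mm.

PW ≈ 46.6 mm

Precipitable water is the column-integrated vapour mass per unit area: PW = (1/g) Σ q̄ Δp, with q in kg/kg and Δp in Pa (1 kg/m² of water = 1 mm).
Layer 101–86 kPa: Δp = 150 hPa = 15000 Pa, q̄ = 0.013 kg/kg → 0.013 × 15000 / 9.8 = 19.90 mm
Layer 86–36 kPa: Δp = 500 hPa = 50000 Pa, q̄ = 0.00493 kg/kg → 0.00493 × 50000 / 9.8 = 25.15 mm
Layer 36–25 kPa: Δp = 110 hPa = 11000 Pa, q̄ = 0.0014 kg/kg → 0.0014 × 11000 / 9.8 = 1.57 mm
PW = 19.90 + 25.15 + 1.57 = 46.62 ≈ 46.6 mm.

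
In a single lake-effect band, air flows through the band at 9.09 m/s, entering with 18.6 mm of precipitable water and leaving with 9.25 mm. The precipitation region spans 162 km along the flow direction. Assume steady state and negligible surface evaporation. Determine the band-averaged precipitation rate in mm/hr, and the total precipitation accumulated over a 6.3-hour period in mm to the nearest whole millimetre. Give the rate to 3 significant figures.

R ≈ 1.89 mm/hr; total ≈ 12 mm

Column moisture flux per unit crosswind length is F = V × PW.
Inflow: F_in = 9.09 × 18.6 = 169.074 mm·m/s
Outflow: F_out = 9.09 × 9.25 = 84.0825 mm·m/s
Steady-state rate R = (F_in − F_out)/L = (169.074 − 84.0825) / 162000 m = 5.246e-04 mm/s.
R = 5.246e-04 × 3600 = 1.89 mm/hr.
Over 6.3 h: total = 1.89 × 6.3 = 11.907 ≈ 12 mm.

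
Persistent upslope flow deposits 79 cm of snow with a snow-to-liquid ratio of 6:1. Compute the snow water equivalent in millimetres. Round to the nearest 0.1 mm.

SWE = snow depth / ratio = 79 cm / 6 = 13.167 cm = 131.7 mm.

SWE ≈ 131.7 mm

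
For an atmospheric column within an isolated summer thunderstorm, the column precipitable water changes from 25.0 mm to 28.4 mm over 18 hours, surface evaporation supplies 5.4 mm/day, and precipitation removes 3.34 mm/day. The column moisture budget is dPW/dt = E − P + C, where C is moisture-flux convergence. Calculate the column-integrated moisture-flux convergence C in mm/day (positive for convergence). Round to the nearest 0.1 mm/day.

C ≈ 2.5 mm/day

dPW/dt = (28.4 − 25.0) mm / (18/24 day) = +4.533 mm/day.
C = dPW/dt − E + P = (+4.533) − 5.4 + 3.34 = 2.5 mm/day.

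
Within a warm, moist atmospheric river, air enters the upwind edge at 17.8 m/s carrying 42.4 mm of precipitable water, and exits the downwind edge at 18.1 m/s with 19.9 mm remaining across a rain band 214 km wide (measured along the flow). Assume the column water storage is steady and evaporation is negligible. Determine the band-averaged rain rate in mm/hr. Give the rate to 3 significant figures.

R ≈ 6.64 mm/hr

Column moisture flux per unit crosswind length is F = V × PW.
Inflow: F_in = 17.8 × 42.4 = 754.72 mm·m/s
Outflow: F_out = 18.1 × 19.9 = 360.19 mm·m/s
Steady-state rate R = (F_in − F_out)/L = (754.72 − 360.19) / 214000 m = 1.844e-03 mm/s.
R = 1.844e-03 × 3600 = 6.64 mm/hr.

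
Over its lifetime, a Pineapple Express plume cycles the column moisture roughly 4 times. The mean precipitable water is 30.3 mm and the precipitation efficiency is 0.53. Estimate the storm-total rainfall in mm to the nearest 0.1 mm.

Each cycle deposits ε × PW = 0.53 × 30.3 = 16.059 mm.
Over 4 cycles: 4 × 16.059 = 64.2 mm.

rainfall ≈ 64.2 mm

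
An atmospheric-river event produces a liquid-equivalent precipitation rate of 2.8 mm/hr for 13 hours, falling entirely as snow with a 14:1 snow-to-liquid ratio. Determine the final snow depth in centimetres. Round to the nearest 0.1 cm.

snow depth ≈ 51.0 cm

Liquid-equivalent depth = 2.8 × 13 = 36.4 mm.
Snow depth = 36.4 mm × 14 = 509.6 mm = 51.0 cm.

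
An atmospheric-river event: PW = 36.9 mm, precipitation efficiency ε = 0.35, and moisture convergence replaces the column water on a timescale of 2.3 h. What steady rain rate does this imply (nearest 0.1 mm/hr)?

R ≈ 5.6 mm/hr

Each overturning extracts ε × PW = 0.35 × 36.9 = 12.915 mm.
Rate = ε·PW / τ = 12.915 / 2.3 h = 5.6 mm/hr.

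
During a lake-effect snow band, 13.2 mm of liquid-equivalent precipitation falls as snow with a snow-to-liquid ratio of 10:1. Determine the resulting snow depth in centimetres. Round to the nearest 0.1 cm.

snow depth ≈ 13.2 cm

Snow depth = liquid × ratio = 13.2 mm × 10 = 132 mm = 13.2 cm.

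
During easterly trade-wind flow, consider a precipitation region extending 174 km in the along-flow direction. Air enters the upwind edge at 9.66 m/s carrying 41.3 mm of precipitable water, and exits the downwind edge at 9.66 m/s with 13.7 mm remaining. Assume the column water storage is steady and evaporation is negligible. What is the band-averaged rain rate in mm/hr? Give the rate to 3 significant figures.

Column moisture flux per unit crosswind length is F = V × PW.
Inflow: F_in = 9.66 × 41.3 = 398.958 mm·m/s
Outflow: F_out = 9.66 × 13.7 = 132.342 mm·m/s
Steady-state rate R = (F_in − F_out)/L = (398.958 − 132.342) / 174000 m = 1.532e-03 mm/s.
R = 1.532e-03 × 3600 = 5.52 mm/hr.

R ≈ 5.52 mm/hr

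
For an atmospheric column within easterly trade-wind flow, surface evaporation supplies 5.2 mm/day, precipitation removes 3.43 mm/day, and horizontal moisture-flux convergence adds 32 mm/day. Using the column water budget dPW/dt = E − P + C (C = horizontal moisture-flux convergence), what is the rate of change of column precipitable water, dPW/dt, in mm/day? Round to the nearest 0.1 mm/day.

dPW/dt = E − P + C = 5.2 − 3.43 + (32) = 33.8 mm/day.

dPW/dt ≈ 33.8 mm/day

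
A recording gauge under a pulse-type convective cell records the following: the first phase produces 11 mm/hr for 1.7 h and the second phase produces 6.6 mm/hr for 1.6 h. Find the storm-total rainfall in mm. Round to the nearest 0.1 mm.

Total = Σ Rᵢ Δtᵢ = 11 × 1.7 + 6.6 × 1.6
      = 18.7 + 10.56 = 29.3 mm.

total ≈ 29.3 mm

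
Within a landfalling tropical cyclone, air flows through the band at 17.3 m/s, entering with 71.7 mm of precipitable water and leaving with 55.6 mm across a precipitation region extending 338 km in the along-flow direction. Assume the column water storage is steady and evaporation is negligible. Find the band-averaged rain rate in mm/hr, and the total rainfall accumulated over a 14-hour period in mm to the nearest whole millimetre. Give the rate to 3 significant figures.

Column moisture flux per unit crosswind length is F = V × PW.
Inflow: F_in = 17.3 × 71.7 = 1240.41 mm·m/s
Outflow: F_out = 17.3 × 55.6 = 961.88 mm·m/s
Steady-state rate R = (F_in − F_out)/L = (1240.41 − 961.88) / 338000 m = 8.241e-04 mm/s.
R = 8.241e-04 × 3600 = 2.97 mm/hr.
Over 14 h: total = 2.97 × 14 = 41.58 ≈ 42 mm.

R ≈ 2.97 mm/hr; total ≈ 42 mm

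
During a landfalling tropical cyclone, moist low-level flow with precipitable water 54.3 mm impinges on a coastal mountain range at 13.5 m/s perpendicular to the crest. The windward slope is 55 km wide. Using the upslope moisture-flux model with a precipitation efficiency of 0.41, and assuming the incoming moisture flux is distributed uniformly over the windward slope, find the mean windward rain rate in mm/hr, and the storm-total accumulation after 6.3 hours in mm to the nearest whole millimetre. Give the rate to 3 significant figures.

R ≈ 19.7 mm/hr; total ≈ 124 mm

Incoming column moisture flux per unit ridge length: F = V × PW = 13.5 × 54.3 = 733.05 mm·m/s.
Spread over the 55 km slope with efficiency ε = 0.41: R = ε·F/W = 0.41 × 733.05 / 55000 m = 5.465e-03 mm/s.
R = 5.465e-03 × 3600 = 19.7 mm/hr.
Over 6.3 h: total = 19.7 × 6.3 = 124.11 ≈ 124 mm.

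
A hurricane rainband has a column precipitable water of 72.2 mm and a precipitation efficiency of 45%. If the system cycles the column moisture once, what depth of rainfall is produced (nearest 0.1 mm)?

Rainfall = ε × PW = 0.45 × 72.2 = 32.5 mm.

rainfall ≈ 32.5 mm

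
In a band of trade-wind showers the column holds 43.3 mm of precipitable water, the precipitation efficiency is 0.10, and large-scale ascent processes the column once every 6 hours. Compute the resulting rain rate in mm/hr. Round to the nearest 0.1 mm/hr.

Each overturning extracts ε × PW = 0.10 × 43.3 = 4.33 mm.
Rate = ε·PW / τ = 4.33 / 6 h = 0.7 mm/hr.

R ≈ 0.7 mm/hr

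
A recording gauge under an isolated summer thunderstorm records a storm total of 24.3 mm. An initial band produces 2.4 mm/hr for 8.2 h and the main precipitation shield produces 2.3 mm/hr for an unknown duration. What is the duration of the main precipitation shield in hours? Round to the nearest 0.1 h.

duration ≈ 2.0 h

Known phases: 2.4 × 8.2 = 19.68 mm.
Remaining depth = 24.3 − 19.68 = 4.62 mm.
Duration = 4.62 / 2.3 = 2.0 h.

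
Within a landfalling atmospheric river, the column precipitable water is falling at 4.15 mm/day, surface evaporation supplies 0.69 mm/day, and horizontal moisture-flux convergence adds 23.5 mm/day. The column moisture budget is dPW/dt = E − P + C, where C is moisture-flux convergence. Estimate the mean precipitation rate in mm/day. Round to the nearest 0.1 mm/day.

dPW/dt = -4.15 mm/day.
P = E + C − dPW/dt = 0.69 + (23.5) − (-4.15) = 28.3 mm/day.

P ≈ 28.3 mm/day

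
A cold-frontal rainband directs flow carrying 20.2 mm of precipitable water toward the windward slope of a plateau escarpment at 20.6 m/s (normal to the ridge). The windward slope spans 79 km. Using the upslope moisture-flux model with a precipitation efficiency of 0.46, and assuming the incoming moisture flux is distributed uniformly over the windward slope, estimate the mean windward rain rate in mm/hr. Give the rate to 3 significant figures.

R ≈ 8.72 mm/hr

Incoming column moisture flux per unit ridge length: F = V × PW = 20.6 × 20.2 = 416.12 mm·m/s.
Spread over the 79 km slope with efficiency ε = 0.46: R = ε·F/W = 0.46 × 416.12 / 79000 m = 2.423e-03 mm/s.
R = 2.423e-03 × 3600 = 8.72 mm/hr.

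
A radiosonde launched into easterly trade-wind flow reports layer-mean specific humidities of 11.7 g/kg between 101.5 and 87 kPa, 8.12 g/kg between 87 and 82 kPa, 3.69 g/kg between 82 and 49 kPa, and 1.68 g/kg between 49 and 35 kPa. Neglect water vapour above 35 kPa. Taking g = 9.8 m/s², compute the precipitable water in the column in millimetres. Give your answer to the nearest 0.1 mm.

Precipitable water is the column-integrated vapour mass per unit area: PW = (1/g) Σ q̄ Δp, with q in kg/kg and Δp in Pa (1 kg/m² of water = 1 mm).
Layer 101.5–87 kPa: Δp = 145 hPa = 14500 Pa, q̄ = 0.0117 kg/kg → 0.0117 × 14500 / 9.8 = 17.31 mm
Layer 87–82 kPa: Δp = 50 hPa = 5000 Pa, q̄ = 0.00812 kg/kg → 0.00812 × 5000 / 9.8 = 4.14 mm
Layer 82–49 kPa: Δp = 330 hPa = 33000 Pa, q̄ = 0.00369 kg/kg → 0.00369 × 33000 / 9.8 = 12.43 mm
Layer 49–35 kPa: Δp = 140 hPa = 14000 Pa, q̄ = 0.00168 kg/kg → 0.00168 × 14000 / 9.8 = 2.40 mm
PW = 17.31 + 4.14 + 12.43 + 2.40 = 36.28 ≈ 36.3 mm.

PW ≈ 36.3 mm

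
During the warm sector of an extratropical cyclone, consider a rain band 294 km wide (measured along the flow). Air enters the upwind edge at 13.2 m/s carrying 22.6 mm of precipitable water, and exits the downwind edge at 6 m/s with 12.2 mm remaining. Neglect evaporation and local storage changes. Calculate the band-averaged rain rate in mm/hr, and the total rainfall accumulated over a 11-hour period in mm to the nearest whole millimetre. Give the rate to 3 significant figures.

Column moisture flux per unit crosswind length is F = V × PW.
Inflow: F_in = 13.2 × 22.6 = 298.32 mm·m/s
Outflow: F_out = 6 × 12.2 = 73.2 mm·m/s
Steady-state rate R = (F_in − F_out)/L = (298.32 − 73.2) / 294000 m = 7.657e-04 mm/s.
R = 7.657e-04 × 3600 = 2.76 mm/hr.
Over 11 h: total = 2.76 × 11 = 30.36 ≈ 30 mm.

R ≈ 2.76 mm/hr; total ≈ 30 mm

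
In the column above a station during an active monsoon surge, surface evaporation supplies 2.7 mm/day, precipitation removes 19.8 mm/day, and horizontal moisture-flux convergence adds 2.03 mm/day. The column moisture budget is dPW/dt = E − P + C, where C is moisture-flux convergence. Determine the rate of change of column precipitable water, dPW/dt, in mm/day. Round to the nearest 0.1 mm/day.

dPW/dt ≈ -15.1 mm/day

dPW/dt = E − P + C = 2.7 − 19.8 + (2.03) = -15.1 mm/day.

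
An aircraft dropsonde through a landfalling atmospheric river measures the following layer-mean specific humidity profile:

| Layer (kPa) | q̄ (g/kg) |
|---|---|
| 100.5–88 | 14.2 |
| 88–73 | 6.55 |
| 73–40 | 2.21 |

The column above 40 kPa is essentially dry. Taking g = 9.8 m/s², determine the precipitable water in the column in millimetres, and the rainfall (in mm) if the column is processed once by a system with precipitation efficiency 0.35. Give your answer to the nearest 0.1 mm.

PW ≈ 35.6 mm; rainfall ≈ 12.5 mm

Precipitable water is the column-integrated vapour mass per unit area: PW = (1/g) Σ q̄ Δp, with q in kg/kg and Δp in Pa (1 kg/m² of water = 1 mm).
Layer 100.5–88 kPa: Δp = 125 hPa = 12500 Pa, q̄ = 0.0142 kg/kg → 0.0142 × 12500 / 9.8 = 18.11 mm
Layer 88–73 kPa: Δp = 150 hPa = 15000 Pa, q̄ = 0.00655 kg/kg → 0.00655 × 15000 / 9.8 = 10.03 mm
Layer 73–40 kPa: Δp = 330 hPa = 33000 Pa, q̄ = 0.00221 kg/kg → 0.00221 × 33000 / 9.8 = 7.44 mm
PW = 18.11 + 10.03 + 7.44 = 35.58 ≈ 35.6 mm.
Rainfall = ε × PW = 0.35 × 35.6 = 12.5 mm.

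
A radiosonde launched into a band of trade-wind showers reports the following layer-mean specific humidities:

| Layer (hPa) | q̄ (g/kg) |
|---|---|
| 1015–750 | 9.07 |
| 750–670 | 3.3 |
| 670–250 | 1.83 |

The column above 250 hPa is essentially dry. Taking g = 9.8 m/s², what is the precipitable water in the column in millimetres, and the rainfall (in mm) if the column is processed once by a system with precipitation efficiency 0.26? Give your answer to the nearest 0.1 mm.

PW ≈ 35.1 mm; rainfall ≈ 9.1 mm

Precipitable water is the column-integrated vapour mass per unit area: PW = (1/g) Σ q̄ Δp, with q in kg/kg and Δp in Pa (1 kg/m² of water = 1 mm).
Layer 1015–750 hPa: Δp = 265 hPa = 26500 Pa, q̄ = 0.00907 kg/kg → 0.00907 × 26500 / 9.8 = 24.53 mm
Layer 750–670 hPa: Δp = 80 hPa = 8000 Pa, q̄ = 0.0033 kg/kg → 0.0033 × 8000 / 9.8 = 2.69 mm
Layer 670–250 hPa: Δp = 420 hPa = 42000 Pa, q̄ = 0.00183 kg/kg → 0.00183 × 42000 / 9.8 = 7.84 mm
PW = 24.53 + 2.69 + 7.84 = 35.06 ≈ 35.1 mm.
Rainfall = ε × PW = 0.26 × 35.1 = 9.1 mm.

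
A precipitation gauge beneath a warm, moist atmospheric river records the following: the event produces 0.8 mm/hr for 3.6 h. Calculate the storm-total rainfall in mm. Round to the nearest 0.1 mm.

total ≈ 2.9 mm

Total = Σ Rᵢ Δtᵢ = 0.8 × 3.6
      = 2.88 = 2.9 mm.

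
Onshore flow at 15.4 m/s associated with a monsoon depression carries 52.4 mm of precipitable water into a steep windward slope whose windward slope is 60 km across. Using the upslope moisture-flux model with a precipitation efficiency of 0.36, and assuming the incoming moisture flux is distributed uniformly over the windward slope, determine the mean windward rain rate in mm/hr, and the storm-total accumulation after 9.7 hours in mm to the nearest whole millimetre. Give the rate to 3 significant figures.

Incoming column moisture flux per unit ridge length: F = V × PW = 15.4 × 52.4 = 806.96 mm·m/s.
Spread over the 60 km slope with efficiency ε = 0.36: R = ε·F/W = 0.36 × 806.96 / 60000 m = 4.842e-03 mm/s.
R = 4.842e-03 × 3600 = 17.4 mm/hr.
Over 9.7 h: total = 17.4 × 9.7 = 168.78 ≈ 169 mm.

R ≈ 17.4 mm/hr; total ≈ 169 mm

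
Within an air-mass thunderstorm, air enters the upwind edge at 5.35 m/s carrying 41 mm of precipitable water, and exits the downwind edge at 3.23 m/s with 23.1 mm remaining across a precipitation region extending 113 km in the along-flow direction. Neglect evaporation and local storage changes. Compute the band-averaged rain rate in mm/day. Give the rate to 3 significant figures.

R ≈ 111 mm/day

Column moisture flux per unit crosswind length is F = V × PW.
Inflow: F_in = 5.35 × 41 = 219.35 mm·m/s
Outflow: F_out = 3.23 × 23.1 = 74.613 mm·m/s
Steady-state rate R = (F_in − F_out)/L = (219.35 − 74.613) / 113000 m = 1.281e-03 mm/s.
R = 1.281e-03 × 3600 × 24 = 111 mm/day.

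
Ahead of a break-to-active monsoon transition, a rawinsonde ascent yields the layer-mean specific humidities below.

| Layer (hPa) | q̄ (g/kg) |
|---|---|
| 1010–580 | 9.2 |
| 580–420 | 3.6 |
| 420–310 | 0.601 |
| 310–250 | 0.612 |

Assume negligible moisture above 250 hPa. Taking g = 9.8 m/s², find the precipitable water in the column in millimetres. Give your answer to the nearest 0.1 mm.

PW ≈ 47.3 mm

Precipitable water is the column-integrated vapour mass per unit area: PW = (1/g) Σ q̄ Δp, with q in kg/kg and Δp in Pa (1 kg/m² of water = 1 mm).
Layer 1010–580 hPa: Δp = 430 hPa = 43000 Pa, q̄ = 0.0092 kg/kg → 0.0092 × 43000 / 9.8 = 40.37 mm
Layer 580–420 hPa: Δp = 160 hPa = 16000 Pa, q̄ = 0.0036 kg/kg → 0.0036 × 16000 / 9.8 = 5.88 mm
Layer 420–310 hPa: Δp = 110 hPa = 11000 Pa, q̄ = 0.000601 kg/kg → 0.000601 × 11000 / 9.8 = 0.67 mm
Layer 310–250 hPa: Δp = 60 hPa = 6000 Pa, q̄ = 0.000612 kg/kg → 0.000612 × 6000 / 9.8 = 0.37 mm
PW = 40.37 + 5.88 + 0.67 + 0.37 = 47.29 ≈ 47.3 mm.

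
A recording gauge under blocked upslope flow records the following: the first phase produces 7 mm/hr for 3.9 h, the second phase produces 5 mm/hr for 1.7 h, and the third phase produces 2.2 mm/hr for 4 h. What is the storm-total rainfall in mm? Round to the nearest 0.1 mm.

total ≈ 44.6 mm

Total = Σ Rᵢ Δtᵢ = 7 × 3.9 + 5 × 1.7 + 2.2 × 4
      = 27.3 + 8.5 + 8.8 = 44.6 mm.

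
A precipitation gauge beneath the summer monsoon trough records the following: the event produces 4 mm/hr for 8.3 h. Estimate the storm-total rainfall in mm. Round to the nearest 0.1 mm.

total ≈ 33.2 mm

Total = Σ Rᵢ Δtᵢ = 4 × 8.3
      = 33.2 = 33.2 mm.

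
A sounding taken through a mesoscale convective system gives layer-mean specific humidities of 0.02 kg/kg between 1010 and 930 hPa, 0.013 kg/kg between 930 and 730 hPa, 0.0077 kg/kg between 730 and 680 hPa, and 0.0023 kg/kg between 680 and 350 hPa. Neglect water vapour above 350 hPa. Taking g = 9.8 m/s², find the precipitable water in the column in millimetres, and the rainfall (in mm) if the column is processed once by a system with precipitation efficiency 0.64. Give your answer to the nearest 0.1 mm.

PW ≈ 54.5 mm; rainfall ≈ 34.9 mm

Precipitable water is the column-integrated vapour mass per unit area: PW = (1/g) Σ q̄ Δp, with q in kg/kg and Δp in Pa (1 kg/m² of water = 1 mm).
Layer 1010–930 hPa: Δp = 80 hPa = 8000 Pa, q̄ = 0.02 kg/kg → 0.02 × 8000 / 9.8 = 16.33 mm
Layer 930–730 hPa: Δp = 200 hPa = 20000 Pa, q̄ = 0.013 kg/kg → 0.013 × 20000 / 9.8 = 26.53 mm
Layer 730–680 hPa: Δp = 50 hPa = 5000 Pa, q̄ = 0.0077 kg/kg → 0.0077 × 5000 / 9.8 = 3.93 mm
Layer 680–350 hPa: Δp = 330 hPa = 33000 Pa, q̄ = 0.0023 kg/kg → 0.0023 × 33000 / 9.8 = 7.74 mm
PW = 16.33 + 26.53 + 3.93 + 7.74 = 54.53 ≈ 54.5 mm.
Rainfall = ε × PW = 0.64 × 54.5 = 34.9 mm.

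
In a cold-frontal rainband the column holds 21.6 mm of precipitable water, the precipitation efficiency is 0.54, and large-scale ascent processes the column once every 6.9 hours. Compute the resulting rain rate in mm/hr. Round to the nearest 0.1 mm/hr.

R ≈ 1.7 mm/hr

Each overturning extracts ε × PW = 0.54 × 21.6 = 11.664 mm.
Rate = ε·PW / τ = 11.664 / 6.9 h = 1.7 mm/hr.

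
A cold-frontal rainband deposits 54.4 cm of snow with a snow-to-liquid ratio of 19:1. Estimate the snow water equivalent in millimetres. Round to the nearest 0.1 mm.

SWE ≈ 28.6 mm

SWE = snow depth / ratio = 54.4 cm / 19 = 2.863 cm = 28.6 mm.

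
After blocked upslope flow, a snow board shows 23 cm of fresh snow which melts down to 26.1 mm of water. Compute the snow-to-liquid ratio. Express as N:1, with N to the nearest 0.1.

Ratio = snow depth / SWE = 230 mm / 26.1 mm = 8.8, i.e. 8.8:1.

ratio ≈ 8.8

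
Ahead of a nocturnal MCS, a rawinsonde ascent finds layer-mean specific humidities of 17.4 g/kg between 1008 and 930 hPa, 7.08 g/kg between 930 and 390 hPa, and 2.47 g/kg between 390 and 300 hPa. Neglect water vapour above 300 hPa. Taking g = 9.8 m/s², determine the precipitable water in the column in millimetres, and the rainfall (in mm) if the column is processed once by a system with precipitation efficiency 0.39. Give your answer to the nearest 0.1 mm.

PW ≈ 55.1 mm; rainfall ≈ 21.5 mm

Precipitable water is the column-integrated vapour mass per unit area: PW = (1/g) Σ q̄ Δp, with q in kg/kg and Δp in Pa (1 kg/m² of water = 1 mm).
Layer 1008–930 hPa: Δp = 78 hPa = 7800 Pa, q̄ = 0.0174 kg/kg → 0.0174 × 7800 / 9.8 = 13.85 mm
Layer 930–390 hPa: Δp = 540 hPa = 54000 Pa, q̄ = 0.00708 kg/kg → 0.00708 × 54000 / 9.8 = 39.01 mm
Layer 390–300 hPa: Δp = 90 hPa = 9000 Pa, q̄ = 0.00247 kg/kg → 0.00247 × 9000 / 9.8 = 2.27 mm
PW = 13.85 + 39.01 + 2.27 = 55.13 ≈ 55.1 mm.
Rainfall = ε × PW = 0.39 × 55.1 = 21.5 mm.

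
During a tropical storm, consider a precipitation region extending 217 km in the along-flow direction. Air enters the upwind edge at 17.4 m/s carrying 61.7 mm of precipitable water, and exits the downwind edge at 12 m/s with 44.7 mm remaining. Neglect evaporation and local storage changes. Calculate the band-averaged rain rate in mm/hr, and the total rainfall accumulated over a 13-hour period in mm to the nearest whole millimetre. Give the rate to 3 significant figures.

R ≈ 8.91 mm/hr; total ≈ 116 mm

Column moisture flux per unit crosswind length is F = V × PW.
Inflow: F_in = 17.4 × 61.7 = 1073.58 mm·m/s
Outflow: F_out = 12 × 44.7 = 536.4 mm·m/s
Steady-state rate R = (F_in − F_out)/L = (1073.58 − 536.4) / 217000 m = 2.475e-03 mm/s.
R = 2.475e-03 × 3600 = 8.91 mm/hr.
Over 13 h: total = 8.91 × 13 = 115.83 ≈ 116 mm.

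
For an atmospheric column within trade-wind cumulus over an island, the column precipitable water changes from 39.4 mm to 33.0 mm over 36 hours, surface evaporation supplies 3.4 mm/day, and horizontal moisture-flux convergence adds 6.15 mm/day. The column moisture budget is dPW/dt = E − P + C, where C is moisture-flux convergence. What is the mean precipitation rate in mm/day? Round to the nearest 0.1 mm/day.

dPW/dt = (33.0 − 39.4) mm / (36/24 day) = -4.267 mm/day.
P = E + C − dPW/dt = 3.4 + (6.15) − (-4.267) = 13.8 mm/day.

P ≈ 13.8 mm/day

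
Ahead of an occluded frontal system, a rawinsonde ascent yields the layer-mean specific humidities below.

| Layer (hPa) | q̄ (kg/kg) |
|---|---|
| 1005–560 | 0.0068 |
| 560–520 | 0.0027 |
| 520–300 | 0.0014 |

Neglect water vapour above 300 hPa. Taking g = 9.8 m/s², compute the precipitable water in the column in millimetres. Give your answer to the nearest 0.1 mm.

Precipitable water is the column-integrated vapour mass per unit area: PW = (1/g) Σ q̄ Δp, with q in kg/kg and Δp in Pa (1 kg/m² of water = 1 mm).
Layer 1005–560 hPa: Δp = 445 hPa = 44500 Pa, q̄ = 0.0068 kg/kg → 0.0068 × 44500 / 9.8 = 30.88 mm
Layer 560–520 hPa: Δp = 40 hPa = 4000 Pa, q̄ = 0.0027 kg/kg → 0.0027 × 4000 / 9.8 = 1.10 mm
Layer 520–300 hPa: Δp = 220 hPa = 22000 Pa, q̄ = 0.0014 kg/kg → 0.0014 × 22000 / 9.8 = 3.14 mm
PW = 30.88 + 1.10 + 3.14 = 35.12 ≈ 35.1 mm.

PW ≈ 35.1 mm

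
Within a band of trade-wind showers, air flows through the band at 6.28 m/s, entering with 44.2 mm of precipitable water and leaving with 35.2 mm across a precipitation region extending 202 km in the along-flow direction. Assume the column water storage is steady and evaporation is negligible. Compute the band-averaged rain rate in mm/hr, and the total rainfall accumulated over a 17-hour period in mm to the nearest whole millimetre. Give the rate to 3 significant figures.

R ≈ 1.01 mm/hr; total ≈ 17 mm

Column moisture flux per unit crosswind length is F = V × PW.
Inflow: F_in = 6.28 × 44.2 = 277.576 mm·m/s
Outflow: F_out = 6.28 × 35.2 = 221.056 mm·m/s
Steady-state rate R = (F_in − F_out)/L = (277.576 − 221.056) / 202000 m = 2.798e-04 mm/s.
R = 2.798e-04 × 3600 = 1.01 mm/hr.
Over 17 h: total = 1.01 × 17 = 17.17 ≈ 17 mm.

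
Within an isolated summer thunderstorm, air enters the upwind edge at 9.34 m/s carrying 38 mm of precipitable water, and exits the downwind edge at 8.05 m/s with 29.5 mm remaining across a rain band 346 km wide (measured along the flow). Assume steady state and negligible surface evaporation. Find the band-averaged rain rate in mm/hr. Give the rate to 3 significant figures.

R ≈ 1.22 mm/hr

Column moisture flux per unit crosswind length is F = V × PW.
Inflow: F_in = 9.34 × 38 = 354.92 mm·m/s
Outflow: F_out = 8.05 × 29.5 = 237.475 mm·m/s
Steady-state rate R = (F_in − F_out)/L = (354.92 − 237.475) / 346000 m = 3.394e-04 mm/s.
R = 3.394e-04 × 3600 = 1.22 mm/hr.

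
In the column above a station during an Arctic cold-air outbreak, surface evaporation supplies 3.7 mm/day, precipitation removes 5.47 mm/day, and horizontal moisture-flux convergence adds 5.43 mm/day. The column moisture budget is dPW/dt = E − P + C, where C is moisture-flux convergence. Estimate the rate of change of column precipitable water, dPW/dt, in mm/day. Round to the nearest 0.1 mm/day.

dPW/dt ≈ 3.7 mm/day

dPW/dt = E − P + C = 3.7 − 5.47 + (5.43) = 3.7 mm/day.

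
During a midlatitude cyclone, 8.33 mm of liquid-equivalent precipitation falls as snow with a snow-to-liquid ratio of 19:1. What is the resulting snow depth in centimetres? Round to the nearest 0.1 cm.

Snow depth = liquid × ratio = 8.33 mm × 19 = 158.27 mm = 15.8 cm.

snow depth ≈ 15.8 cm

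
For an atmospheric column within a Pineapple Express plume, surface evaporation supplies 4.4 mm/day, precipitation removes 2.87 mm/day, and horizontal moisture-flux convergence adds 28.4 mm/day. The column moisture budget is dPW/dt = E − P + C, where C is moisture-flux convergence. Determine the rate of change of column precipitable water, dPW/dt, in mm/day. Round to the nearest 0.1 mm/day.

dPW/dt = E − P + C = 4.4 − 2.87 + (28.4) = 29.9 mm/day.

dPW/dt ≈ 29.9 mm/day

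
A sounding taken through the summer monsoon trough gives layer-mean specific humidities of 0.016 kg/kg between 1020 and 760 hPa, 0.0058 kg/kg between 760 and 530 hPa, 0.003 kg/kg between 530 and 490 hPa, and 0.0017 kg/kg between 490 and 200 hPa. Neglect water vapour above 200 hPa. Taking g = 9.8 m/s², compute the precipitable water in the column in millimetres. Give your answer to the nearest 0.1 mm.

PW ≈ 62.3 mm

Precipitable water is the column-integrated vapour mass per unit area: PW = (1/g) Σ q̄ Δp, with q in kg/kg and Δp in Pa (1 kg/m² of water = 1 mm).
Layer 1020–760 hPa: Δp = 260 hPa = 26000 Pa, q̄ = 0.016 kg/kg → 0.016 × 26000 / 9.8 = 42.45 mm
Layer 760–530 hPa: Δp = 230 hPa = 23000 Pa, q̄ = 0.0058 kg/kg → 0.0058 × 23000 / 9.8 = 13.61 mm
Layer 530–490 hPa: Δp = 40 hPa = 4000 Pa, q̄ = 0.003 kg/kg → 0.003 × 4000 / 9.8 = 1.22 mm
Layer 490–200 hPa: Δp = 290 hPa = 29000 Pa, q̄ = 0.0017 kg/kg → 0.0017 × 29000 / 9.8 = 5.03 mm
PW = 42.45 + 13.61 + 1.22 + 5.03 = 62.31 ≈ 62.3 mm.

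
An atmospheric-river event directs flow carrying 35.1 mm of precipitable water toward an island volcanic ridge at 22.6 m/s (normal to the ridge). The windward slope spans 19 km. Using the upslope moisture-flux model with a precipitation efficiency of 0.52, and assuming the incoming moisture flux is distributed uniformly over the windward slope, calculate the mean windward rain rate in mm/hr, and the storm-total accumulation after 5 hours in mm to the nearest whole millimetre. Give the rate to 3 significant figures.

Incoming column moisture flux per unit ridge length: F = V × PW = 22.6 × 35.1 = 793.26 mm·m/s.
Spread over the 19 km slope with efficiency ε = 0.52: R = ε·F/W = 0.52 × 793.26 / 19000 m = 2.171e-02 mm/s.
R = 2.171e-02 × 3600 = 78.2 mm/hr.
Over 5 h: total = 78.2 × 5 = 391 mm.

R ≈ 78.2 mm/hr; total ≈ 391 mm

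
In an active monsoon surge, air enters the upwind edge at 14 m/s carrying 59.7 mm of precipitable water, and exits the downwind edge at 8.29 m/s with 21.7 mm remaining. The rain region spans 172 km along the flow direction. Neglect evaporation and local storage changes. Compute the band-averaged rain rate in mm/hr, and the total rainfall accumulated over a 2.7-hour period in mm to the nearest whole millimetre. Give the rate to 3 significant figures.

R ≈ 13.7 mm/hr; total ≈ 37 mm

Column moisture flux per unit crosswind length is F = V × PW.
Inflow: F_in = 14 × 59.7 = 835.8 mm·m/s
Outflow: F_out = 8.29 × 21.7 = 179.893 mm·m/s
Steady-state rate R = (F_in − F_out)/L = (835.8 − 179.893) / 172000 m = 3.813e-03 mm/s.
R = 3.813e-03 × 3600 = 13.7 mm/hr.
Over 2.7 h: total = 13.7 × 2.7 = 36.99 ≈ 37 mm.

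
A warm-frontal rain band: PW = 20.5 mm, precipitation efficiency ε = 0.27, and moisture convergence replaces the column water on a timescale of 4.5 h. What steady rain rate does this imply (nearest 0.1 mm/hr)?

R ≈ 1.2 mm/hr

Each overturning extracts ε × PW = 0.27 × 20.5 = 5.535 mm.
Rate = ε·PW / τ = 5.535 / 4.5 h = 1.2 mm/hr.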